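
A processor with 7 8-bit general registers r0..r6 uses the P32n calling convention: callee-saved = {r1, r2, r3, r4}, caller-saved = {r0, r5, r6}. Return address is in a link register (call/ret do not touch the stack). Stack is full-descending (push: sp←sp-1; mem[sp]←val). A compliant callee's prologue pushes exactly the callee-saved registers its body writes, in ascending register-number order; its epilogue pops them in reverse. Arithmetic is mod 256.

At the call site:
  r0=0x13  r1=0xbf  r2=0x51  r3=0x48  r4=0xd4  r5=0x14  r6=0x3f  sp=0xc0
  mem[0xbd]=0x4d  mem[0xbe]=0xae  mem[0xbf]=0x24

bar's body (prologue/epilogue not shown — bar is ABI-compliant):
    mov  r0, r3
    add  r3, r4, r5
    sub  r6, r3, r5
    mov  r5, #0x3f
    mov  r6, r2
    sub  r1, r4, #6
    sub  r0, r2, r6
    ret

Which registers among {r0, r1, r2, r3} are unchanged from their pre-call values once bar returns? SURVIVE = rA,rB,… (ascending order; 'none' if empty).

prologue: push r1 → mem[0xbf]=0xbf, sp=0xbf
prologue: push r3 → mem[0xbe]=0x48, sp=0xbe
body[0] mov  r0, r3 → r0=0x48
body[1] add  r3, r4, r5 → r3=0xe8
body[2] sub  r6, r3, r5 → r6=0xd4
body[3] mov  r5, #0x3f → r5=0x3f
body[4] mov  r6, r2 → r6=0x51
body[5] sub  r1, r4, #6 → r1=0xce
body[6] sub  r0, r2, r6 → r0=0x00
epilogue: pop r3=0x48, sp=0xbf
epilogue: pop r1=0xbf, sp=0xc0
r0: caller-saved, written=True
r1: callee-saved, written=True
r2: callee-saved, written=False
r3: callee-saved, written=True

SURVIVE = r1,r2,r3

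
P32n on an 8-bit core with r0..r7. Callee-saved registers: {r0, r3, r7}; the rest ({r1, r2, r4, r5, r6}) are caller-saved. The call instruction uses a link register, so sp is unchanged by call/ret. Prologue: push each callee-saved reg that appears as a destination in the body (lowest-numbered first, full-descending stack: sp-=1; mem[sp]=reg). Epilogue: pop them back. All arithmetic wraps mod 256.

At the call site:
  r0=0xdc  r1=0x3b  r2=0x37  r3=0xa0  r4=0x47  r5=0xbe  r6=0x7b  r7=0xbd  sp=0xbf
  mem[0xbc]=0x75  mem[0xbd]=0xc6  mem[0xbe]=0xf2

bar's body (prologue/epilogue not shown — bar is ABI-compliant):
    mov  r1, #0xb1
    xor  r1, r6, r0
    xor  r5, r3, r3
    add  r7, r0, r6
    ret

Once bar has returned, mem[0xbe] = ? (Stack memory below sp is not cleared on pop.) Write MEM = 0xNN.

MEM = 0xbd

prologue: push r7 → mem[0xbe]=0xbd, sp=0xbe
body[0] mov  r1, #0xb1 → r1=0xb1
body[1] xor  r1, r6, r0 → r1=0xa7
body[2] xor  r5, r3, r3 → r5=0x00
body[3] add  r7, r0, r6 → r7=0x57
epilogue: pop r7=0xbd, sp=0xbf
prologue pushed ['r7'] at ['0xbe']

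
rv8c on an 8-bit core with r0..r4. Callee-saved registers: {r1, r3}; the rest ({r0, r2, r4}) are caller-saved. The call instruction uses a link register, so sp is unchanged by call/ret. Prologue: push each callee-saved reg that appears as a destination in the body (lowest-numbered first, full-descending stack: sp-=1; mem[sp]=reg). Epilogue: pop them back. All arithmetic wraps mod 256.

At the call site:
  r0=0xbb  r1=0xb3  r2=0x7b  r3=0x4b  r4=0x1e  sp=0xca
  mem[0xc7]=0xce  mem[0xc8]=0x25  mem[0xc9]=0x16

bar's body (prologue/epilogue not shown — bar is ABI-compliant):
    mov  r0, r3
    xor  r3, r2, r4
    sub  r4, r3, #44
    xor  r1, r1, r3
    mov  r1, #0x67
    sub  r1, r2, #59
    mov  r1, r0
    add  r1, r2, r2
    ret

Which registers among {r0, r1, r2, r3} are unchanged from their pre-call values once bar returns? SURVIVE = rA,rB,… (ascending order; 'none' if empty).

SURVIVE = r1,r2,r3

prologue: push r1 -> mem[0xc9]=0xb3, sp=0xc9
prologue: push r3 -> mem[0xc8]=0x4b, sp=0xc8
body[0] mov  r0, r3 -> r0=0x4b
body[1] xor  r3, r2, r4 -> r3=0x65
body[2] sub  r4, r3, #44 -> r4=0x39
body[3] xor  r1, r1, r3 -> r1=0xd6
body[4] mov  r1, #0x67 -> r1=0x67
body[5] sub  r1, r2, #59 -> r1=0x40
body[6] mov  r1, r0 -> r1=0x4b
body[7] add  r1, r2, r2 -> r1=0xf6
epilogue: pop r3=0x4b, sp=0xc9
epilogue: pop r1=0xb3, sp=0xca
r0: caller-saved, written=True
r1: callee-saved, written=True
r2: caller-saved, written=False
r3: callee-saved, written=True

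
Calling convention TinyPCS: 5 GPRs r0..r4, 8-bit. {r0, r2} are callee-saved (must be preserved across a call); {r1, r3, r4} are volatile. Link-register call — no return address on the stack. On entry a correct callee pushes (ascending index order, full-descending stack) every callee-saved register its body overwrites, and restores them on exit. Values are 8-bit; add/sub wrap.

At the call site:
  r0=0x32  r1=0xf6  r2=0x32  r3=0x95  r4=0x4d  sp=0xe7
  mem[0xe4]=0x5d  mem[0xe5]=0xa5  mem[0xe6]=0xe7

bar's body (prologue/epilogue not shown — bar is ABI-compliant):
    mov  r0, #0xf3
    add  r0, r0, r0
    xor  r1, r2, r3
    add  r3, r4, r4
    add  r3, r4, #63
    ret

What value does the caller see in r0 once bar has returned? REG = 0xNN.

REG = 0x32

prologue: push r0 -> mem[0xe6]=0x32, sp=0xe6
body[0] mov  r0, #0xf3 -> r0=0xf3
body[1] add  r0, r0, r0 -> r0=0xe6
body[2] xor  r1, r2, r3 -> r1=0xa7
body[3] add  r3, r4, r4 -> r3=0x9a
body[4] add  r3, r4, #63 -> r3=0x8c
epilogue: pop r0=0x32, sp=0xe7
r0 is callee-saved -> restored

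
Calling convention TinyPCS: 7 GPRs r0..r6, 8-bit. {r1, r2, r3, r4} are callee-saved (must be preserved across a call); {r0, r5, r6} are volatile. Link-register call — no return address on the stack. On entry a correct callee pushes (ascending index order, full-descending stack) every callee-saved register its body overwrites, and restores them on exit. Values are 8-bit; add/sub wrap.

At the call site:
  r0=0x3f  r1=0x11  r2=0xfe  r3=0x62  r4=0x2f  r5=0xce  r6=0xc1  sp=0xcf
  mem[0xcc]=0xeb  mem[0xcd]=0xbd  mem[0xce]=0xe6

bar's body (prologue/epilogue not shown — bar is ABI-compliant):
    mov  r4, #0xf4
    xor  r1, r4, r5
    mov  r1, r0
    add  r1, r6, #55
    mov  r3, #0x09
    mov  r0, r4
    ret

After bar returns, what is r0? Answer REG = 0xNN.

prologue: push r1 -> mem[0xce]=0x11, sp=0xce
prologue: push r3 -> mem[0xcd]=0x62, sp=0xcd
prologue: push r4 -> mem[0xcc]=0x2f, sp=0xcc
body[0] mov  r4, #0xf4 -> r4=0xf4
body[1] xor  r1, r4, r5 -> r1=0x3a
body[2] mov  r1, r0 -> r1=0x3f
body[3] add  r1, r6, #55 -> r1=0xf8
body[4] mov  r3, #0x09 -> r3=0x09
body[5] mov  r0, r4 -> r0=0xf4
epilogue: pop r4=0x2f, sp=0xcd
epilogue: pop r3=0x62, sp=0xce
epilogue: pop r1=0x11, sp=0xcf
r0 is caller-saved -> body value

REG = 0xf4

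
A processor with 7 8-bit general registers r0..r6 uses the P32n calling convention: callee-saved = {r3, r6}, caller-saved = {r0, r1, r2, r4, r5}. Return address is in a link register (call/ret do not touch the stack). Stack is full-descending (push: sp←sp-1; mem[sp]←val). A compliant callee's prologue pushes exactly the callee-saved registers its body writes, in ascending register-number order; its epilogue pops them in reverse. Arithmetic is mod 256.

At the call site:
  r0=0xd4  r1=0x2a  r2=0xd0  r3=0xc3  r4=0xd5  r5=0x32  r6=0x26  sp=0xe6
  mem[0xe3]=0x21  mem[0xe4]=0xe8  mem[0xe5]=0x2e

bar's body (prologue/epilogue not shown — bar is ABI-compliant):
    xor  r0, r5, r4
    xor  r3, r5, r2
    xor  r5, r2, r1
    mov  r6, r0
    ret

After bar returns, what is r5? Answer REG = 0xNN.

prologue: push r3 -> mem[0xe5]=0xc3, sp=0xe5
prologue: push r6 -> mem[0xe4]=0x26, sp=0xe4
body[0] xor  r0, r5, r4 -> r0=0xe7
body[1] xor  r3, r5, r2 -> r3=0xe2
body[2] xor  r5, r2, r1 -> r5=0xfa
body[3] mov  r6, r0 -> r6=0xe7
epilogue: pop r6=0x26, sp=0xe5
epilogue: pop r3=0xc3, sp=0xe6
r5 is caller-saved -> body value

REG = 0xfa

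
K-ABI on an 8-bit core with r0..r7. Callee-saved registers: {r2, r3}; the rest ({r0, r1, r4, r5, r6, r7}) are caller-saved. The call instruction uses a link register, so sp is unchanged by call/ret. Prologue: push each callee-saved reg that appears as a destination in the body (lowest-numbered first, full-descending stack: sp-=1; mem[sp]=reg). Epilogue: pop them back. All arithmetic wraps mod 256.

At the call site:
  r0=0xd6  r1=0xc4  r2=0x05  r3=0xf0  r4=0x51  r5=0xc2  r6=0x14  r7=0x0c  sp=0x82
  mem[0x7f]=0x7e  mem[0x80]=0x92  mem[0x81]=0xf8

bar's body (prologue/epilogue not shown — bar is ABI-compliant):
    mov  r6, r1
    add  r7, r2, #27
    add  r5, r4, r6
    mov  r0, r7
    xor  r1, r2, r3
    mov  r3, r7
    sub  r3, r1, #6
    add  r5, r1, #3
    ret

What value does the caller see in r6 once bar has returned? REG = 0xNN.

REG = 0xc4

prologue: push r3 -> mem[0x81]=0xf0, sp=0x81
body[0] mov  r6, r1 -> r6=0xc4
body[1] add  r7, r2, #27 -> r7=0x20
body[2] add  r5, r4, r6 -> r5=0x15
body[3] mov  r0, r7 -> r0=0x20
body[4] xor  r1, r2, r3 -> r1=0xf5
body[5] mov  r3, r7 -> r3=0x20
body[6] sub  r3, r1, #6 -> r3=0xef
body[7] add  r5, r1, #3 -> r5=0xf8
epilogue: pop r3=0xf0, sp=0x82
r6 is caller-saved -> body value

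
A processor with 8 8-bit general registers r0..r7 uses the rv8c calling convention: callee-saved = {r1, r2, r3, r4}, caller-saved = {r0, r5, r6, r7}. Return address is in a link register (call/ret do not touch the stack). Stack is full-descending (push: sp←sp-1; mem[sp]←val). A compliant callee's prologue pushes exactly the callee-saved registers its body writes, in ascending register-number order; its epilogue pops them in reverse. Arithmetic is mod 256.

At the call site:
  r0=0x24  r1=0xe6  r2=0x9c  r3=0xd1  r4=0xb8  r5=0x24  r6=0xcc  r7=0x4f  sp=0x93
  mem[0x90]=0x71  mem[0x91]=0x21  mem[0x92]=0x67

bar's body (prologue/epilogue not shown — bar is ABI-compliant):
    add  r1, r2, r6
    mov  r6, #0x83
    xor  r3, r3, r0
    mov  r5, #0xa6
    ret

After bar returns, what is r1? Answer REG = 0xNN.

REG = 0xe6

prologue: push r1 -> mem[0x92]=0xe6, sp=0x92
prologue: push r3 -> mem[0x91]=0xd1, sp=0x91
body[0] add  r1, r2, r6 -> r1=0x68
body[1] mov  r6, #0x83 -> r6=0x83
body[2] xor  r3, r3, r0 -> r3=0xf5
body[3] mov  r5, #0xa6 -> r5=0xa6
epilogue: pop r3=0xd1, sp=0x92
epilogue: pop r1=0xe6, sp=0x93
r1 is callee-saved -> restored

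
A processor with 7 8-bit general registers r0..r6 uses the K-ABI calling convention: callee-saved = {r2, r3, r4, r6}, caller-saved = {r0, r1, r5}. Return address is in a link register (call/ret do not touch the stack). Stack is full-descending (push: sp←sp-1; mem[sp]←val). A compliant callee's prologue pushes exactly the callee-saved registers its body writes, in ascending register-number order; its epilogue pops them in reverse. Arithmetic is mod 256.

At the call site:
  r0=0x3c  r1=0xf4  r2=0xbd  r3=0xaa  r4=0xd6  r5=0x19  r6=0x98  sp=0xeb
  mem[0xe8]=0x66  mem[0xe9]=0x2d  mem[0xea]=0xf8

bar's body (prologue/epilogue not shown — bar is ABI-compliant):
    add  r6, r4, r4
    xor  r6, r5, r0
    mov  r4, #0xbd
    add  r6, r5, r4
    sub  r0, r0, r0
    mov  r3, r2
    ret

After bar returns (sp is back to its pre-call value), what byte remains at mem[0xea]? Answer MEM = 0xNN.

MEM = 0xaa

prologue: push r3 → mem[0xea]=0xaa, sp=0xea
prologue: push r4 → mem[0xe9]=0xd6, sp=0xe9
prologue: push r6 → mem[0xe8]=0x98, sp=0xe8
body[0] add  r6, r4, r4 → r6=0xac
body[1] xor  r6, r5, r0 → r6=0x25
body[2] mov  r4, #0xbd → r4=0xbd
body[3] add  r6, r5, r4 → r6=0xd6
body[4] sub  r0, r0, r0 → r0=0x00
body[5] mov  r3, r2 → r3=0xbd
epilogue: pop r6=0x98, sp=0xe9
epilogue: pop r4=0xd6, sp=0xea
epilogue: pop r3=0xaa, sp=0xeb
prologue pushed ['r3', 'r4', 'r6'] at ['0xea', '0xe9', '0xe8']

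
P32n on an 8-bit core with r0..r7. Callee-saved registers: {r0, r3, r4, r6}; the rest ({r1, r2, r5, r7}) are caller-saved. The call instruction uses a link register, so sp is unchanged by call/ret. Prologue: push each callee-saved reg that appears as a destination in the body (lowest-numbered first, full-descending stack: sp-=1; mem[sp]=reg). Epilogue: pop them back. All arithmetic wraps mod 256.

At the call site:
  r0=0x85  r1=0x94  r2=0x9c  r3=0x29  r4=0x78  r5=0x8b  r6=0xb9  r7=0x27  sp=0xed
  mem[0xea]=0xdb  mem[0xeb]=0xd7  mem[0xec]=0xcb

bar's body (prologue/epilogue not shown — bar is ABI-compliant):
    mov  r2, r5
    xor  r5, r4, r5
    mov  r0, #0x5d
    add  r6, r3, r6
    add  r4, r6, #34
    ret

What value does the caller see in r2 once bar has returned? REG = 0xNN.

REG = 0x8b

prologue: push r0 → mem[0xec]=0x85, sp=0xec
prologue: push r4 → mem[0xeb]=0x78, sp=0xeb
prologue: push r6 → mem[0xea]=0xb9, sp=0xea
body[0] mov  r2, r5 → r2=0x8b
body[1] xor  r5, r4, r5 → r5=0xf3
body[2] mov  r0, #0x5d → r0=0x5d
body[3] add  r6, r3, r6 → r6=0xe2
body[4] add  r4, r6, #34 → r4=0x04
epilogue: pop r6=0xb9, sp=0xeb
epilogue: pop r4=0x78, sp=0xec
epilogue: pop r0=0x85, sp=0xed
r2 is caller-saved → body value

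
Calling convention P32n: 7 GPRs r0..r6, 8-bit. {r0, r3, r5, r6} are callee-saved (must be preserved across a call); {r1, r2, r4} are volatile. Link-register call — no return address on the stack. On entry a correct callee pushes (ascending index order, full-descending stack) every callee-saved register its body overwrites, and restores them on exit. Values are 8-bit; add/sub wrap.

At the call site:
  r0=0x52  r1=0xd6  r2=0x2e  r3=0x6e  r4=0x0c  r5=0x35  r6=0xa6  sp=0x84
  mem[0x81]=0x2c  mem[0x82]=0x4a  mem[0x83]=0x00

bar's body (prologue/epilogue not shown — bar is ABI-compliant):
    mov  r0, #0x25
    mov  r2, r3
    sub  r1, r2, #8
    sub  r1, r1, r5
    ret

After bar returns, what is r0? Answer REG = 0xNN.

prologue: push r0 -> mem[0x83]=0x52, sp=0x83
body[0] mov  r0, #0x25 -> r0=0x25
body[1] mov  r2, r3 -> r2=0x6e
body[2] sub  r1, r2, #8 -> r1=0x66
body[3] sub  r1, r1, r5 -> r1=0x31
epilogue: pop r0=0x52, sp=0x84
r0 is callee-saved -> restored

REG = 0x52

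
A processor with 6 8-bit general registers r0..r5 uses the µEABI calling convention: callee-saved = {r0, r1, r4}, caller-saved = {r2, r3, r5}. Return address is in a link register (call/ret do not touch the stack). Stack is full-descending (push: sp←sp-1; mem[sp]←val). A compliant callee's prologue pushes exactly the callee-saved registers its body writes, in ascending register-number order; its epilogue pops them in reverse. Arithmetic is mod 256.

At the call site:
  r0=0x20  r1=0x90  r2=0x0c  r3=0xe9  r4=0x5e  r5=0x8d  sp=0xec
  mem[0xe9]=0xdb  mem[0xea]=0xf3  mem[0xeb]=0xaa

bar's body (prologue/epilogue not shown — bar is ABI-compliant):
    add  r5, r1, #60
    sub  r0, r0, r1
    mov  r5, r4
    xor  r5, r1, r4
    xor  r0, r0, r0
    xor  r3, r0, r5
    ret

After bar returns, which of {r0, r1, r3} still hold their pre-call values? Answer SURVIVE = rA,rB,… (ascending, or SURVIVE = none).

SURVIVE = r0,r1

prologue: push r0 → mem[0xeb]=0x20, sp=0xeb
body[0] add  r5, r1, #60 → r5=0xcc
body[1] sub  r0, r0, r1 → r0=0x90
body[2] mov  r5, r4 → r5=0x5e
body[3] xor  r5, r1, r4 → r5=0xce
body[4] xor  r0, r0, r0 → r0=0x00
body[5] xor  r3, r0, r5 → r3=0xce
epilogue: pop r0=0x20, sp=0xec
r0: callee-saved, written=True
r1: callee-saved, written=False
r3: caller-saved, written=True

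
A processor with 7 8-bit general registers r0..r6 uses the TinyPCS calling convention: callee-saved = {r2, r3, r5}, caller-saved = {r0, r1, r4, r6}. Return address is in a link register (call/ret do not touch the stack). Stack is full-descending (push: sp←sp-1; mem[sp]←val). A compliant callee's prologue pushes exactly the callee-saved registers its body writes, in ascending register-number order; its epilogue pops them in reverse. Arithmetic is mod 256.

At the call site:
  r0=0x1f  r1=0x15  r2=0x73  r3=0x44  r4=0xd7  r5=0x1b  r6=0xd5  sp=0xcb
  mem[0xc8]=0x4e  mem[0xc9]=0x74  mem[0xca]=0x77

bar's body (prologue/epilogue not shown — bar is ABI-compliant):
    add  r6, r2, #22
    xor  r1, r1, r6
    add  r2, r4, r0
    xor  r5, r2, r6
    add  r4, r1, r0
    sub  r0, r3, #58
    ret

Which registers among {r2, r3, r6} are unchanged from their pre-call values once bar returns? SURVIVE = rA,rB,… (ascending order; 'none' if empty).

SURVIVE = r2,r3

prologue: push r2 -> mem[0xca]=0x73, sp=0xca
prologue: push r5 -> mem[0xc9]=0x1b, sp=0xc9
body[0] add  r6, r2, #22 -> r6=0x89
body[1] xor  r1, r1, r6 -> r1=0x9c
body[2] add  r2, r4, r0 -> r2=0xf6
body[3] xor  r5, r2, r6 -> r5=0x7f
body[4] add  r4, r1, r0 -> r4=0xbb
body[5] sub  r0, r3, #58 -> r0=0x0a
epilogue: pop r5=0x1b, sp=0xca
epilogue: pop r2=0x73, sp=0xcb
r2: callee-saved, written=True
r3: callee-saved, written=False
r6: caller-saved, written=True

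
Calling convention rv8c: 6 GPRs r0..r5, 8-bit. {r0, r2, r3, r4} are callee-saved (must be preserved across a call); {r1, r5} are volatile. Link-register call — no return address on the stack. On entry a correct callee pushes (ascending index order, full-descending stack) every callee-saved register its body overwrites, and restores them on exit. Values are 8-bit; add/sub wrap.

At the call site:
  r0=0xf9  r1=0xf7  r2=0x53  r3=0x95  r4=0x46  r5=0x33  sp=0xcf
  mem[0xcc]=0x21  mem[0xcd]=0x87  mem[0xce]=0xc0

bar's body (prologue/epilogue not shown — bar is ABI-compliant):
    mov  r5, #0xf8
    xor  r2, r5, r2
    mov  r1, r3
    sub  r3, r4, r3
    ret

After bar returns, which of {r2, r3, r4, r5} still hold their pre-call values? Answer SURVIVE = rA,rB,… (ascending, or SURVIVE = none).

prologue: push r2 -> mem[0xce]=0x53, sp=0xce
prologue: push r3 -> mem[0xcd]=0x95, sp=0xcd
body[0] mov  r5, #0xf8 -> r5=0xf8
body[1] xor  r2, r5, r2 -> r2=0xab
body[2] mov  r1, r3 -> r1=0x95
body[3] sub  r3, r4, r3 -> r3=0xb1
epilogue: pop r3=0x95, sp=0xce
epilogue: pop r2=0x53, sp=0xcf
r2: callee-saved, written=True
r3: callee-saved, written=True
r4: callee-saved, written=False
r5: caller-saved, written=True

SURVIVE = r2,r3,r4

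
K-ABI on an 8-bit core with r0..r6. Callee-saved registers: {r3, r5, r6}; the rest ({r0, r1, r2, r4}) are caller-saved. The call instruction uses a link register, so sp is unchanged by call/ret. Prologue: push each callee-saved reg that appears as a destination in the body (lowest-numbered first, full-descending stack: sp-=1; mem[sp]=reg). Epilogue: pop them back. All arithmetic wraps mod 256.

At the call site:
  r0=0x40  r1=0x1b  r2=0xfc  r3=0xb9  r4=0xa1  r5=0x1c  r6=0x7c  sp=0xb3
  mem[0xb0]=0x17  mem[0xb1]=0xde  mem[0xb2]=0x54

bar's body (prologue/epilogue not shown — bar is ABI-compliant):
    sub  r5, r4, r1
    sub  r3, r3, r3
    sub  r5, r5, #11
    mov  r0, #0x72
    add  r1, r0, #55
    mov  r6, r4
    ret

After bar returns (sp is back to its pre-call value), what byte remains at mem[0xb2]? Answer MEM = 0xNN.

prologue: push r3 -> mem[0xb2]=0xb9, sp=0xb2
prologue: push r5 -> mem[0xb1]=0x1c, sp=0xb1
prologue: push r6 -> mem[0xb0]=0x7c, sp=0xb0
body[0] sub  r5, r4, r1 -> r5=0x86
body[1] sub  r3, r3, r3 -> r3=0x00
body[2] sub  r5, r5, #11 -> r5=0x7b
body[3] mov  r0, #0x72 -> r0=0x72
body[4] add  r1, r0, #55 -> r1=0xa9
body[5] mov  r6, r4 -> r6=0xa1
epilogue: pop r6=0x7c, sp=0xb1
epilogue: pop r5=0x1c, sp=0xb2
epilogue: pop r3=0xb9, sp=0xb3
prologue pushed ['r3', 'r5', 'r6'] at ['0xb2', '0xb1', '0xb0']

MEM = 0xb9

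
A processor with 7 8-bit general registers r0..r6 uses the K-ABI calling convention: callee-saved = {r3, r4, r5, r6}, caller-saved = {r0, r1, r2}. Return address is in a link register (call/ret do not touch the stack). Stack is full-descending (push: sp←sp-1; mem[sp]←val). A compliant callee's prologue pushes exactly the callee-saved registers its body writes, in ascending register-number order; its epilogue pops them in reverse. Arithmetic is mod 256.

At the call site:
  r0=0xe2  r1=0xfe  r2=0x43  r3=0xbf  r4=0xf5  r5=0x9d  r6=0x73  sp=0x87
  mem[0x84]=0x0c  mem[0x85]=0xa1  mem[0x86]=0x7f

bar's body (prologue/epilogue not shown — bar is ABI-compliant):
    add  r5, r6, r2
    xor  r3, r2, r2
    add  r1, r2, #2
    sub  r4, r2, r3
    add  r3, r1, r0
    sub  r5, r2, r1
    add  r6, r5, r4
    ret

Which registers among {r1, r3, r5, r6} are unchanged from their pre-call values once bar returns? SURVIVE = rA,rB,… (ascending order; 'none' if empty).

SURVIVE = r3,r5,r6

prologue: push r3 -> mem[0x86]=0xbf, sp=0x86
prologue: push r4 -> mem[0x85]=0xf5, sp=0x85
prologue: push r5 -> mem[0x84]=0x9d, sp=0x84
prologue: push r6 -> mem[0x83]=0x73, sp=0x83
body[0] add  r5, r6, r2 -> r5=0xb6
body[1] xor  r3, r2, r2 -> r3=0x00
body[2] add  r1, r2, #2 -> r1=0x45
body[3] sub  r4, r2, r3 -> r4=0x43
body[4] add  r3, r1, r0 -> r3=0x27
body[5] sub  r5, r2, r1 -> r5=0xfe
body[6] add  r6, r5, r4 -> r6=0x41
epilogue: pop r6=0x73, sp=0x84
epilogue: pop r5=0x9d, sp=0x85
epilogue: pop r4=0xf5, sp=0x86
epilogue: pop r3=0xbf, sp=0x87
r1: caller-saved, written=True
r3: callee-saved, written=True
r5: callee-saved, written=True
r6: callee-saved, written=True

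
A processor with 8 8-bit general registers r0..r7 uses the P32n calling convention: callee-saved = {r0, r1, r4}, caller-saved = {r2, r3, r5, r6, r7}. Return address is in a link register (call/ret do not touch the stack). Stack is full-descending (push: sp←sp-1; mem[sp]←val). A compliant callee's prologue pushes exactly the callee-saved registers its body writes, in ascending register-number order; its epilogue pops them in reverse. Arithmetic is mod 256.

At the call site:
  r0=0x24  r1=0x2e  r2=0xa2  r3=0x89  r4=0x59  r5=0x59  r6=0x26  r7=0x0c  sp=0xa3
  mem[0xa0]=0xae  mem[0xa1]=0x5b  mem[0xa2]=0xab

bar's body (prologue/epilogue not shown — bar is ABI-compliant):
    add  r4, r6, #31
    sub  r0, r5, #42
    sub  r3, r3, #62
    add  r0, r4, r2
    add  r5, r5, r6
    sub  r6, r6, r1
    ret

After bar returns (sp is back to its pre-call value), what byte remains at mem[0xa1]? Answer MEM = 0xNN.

MEM = 0x59

prologue: push r0 → mem[0xa2]=0x24, sp=0xa2
prologue: push r4 → mem[0xa1]=0x59, sp=0xa1
body[0] add  r4, r6, #31 → r4=0x45
body[1] sub  r0, r5, #42 → r0=0x2f
body[2] sub  r3, r3, #62 → r3=0x4b
body[3] add  r0, r4, r2 → r0=0xe7
body[4] add  r5, r5, r6 → r5=0x7f
body[5] sub  r6, r6, r1 → r6=0xf8
epilogue: pop r4=0x59, sp=0xa2
epilogue: pop r0=0x24, sp=0xa3
prologue pushed ['r0', 'r4'] at ['0xa2', '0xa1']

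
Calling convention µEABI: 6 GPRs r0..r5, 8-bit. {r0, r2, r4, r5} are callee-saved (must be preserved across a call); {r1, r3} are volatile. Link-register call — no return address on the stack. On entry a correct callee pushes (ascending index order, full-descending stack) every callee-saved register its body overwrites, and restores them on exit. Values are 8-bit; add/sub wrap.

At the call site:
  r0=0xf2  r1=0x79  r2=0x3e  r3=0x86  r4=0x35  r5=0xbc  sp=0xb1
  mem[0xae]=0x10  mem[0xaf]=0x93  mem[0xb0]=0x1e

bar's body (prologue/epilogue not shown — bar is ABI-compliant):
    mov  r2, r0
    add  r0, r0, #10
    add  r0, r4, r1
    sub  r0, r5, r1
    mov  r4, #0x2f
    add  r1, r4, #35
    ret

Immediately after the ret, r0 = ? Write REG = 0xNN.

REG = 0xf2

prologue: push r0 → mem[0xb0]=0xf2, sp=0xb0
prologue: push r2 → mem[0xaf]=0x3e, sp=0xaf
prologue: push r4 → mem[0xae]=0x35, sp=0xae
body[0] mov  r2, r0 → r2=0xf2
body[1] add  r0, r0, #10 → r0=0xfc
body[2] add  r0, r4, r1 → r0=0xae
body[3] sub  r0, r5, r1 → r0=0x43
body[4] mov  r4, #0x2f → r4=0x2f
body[5] add  r1, r4, #35 → r1=0x52
epilogue: pop r4=0x35, sp=0xaf
epilogue: pop r2=0x3e, sp=0xb0
epilogue: pop r0=0xf2, sp=0xb1
r0 is callee-saved → restored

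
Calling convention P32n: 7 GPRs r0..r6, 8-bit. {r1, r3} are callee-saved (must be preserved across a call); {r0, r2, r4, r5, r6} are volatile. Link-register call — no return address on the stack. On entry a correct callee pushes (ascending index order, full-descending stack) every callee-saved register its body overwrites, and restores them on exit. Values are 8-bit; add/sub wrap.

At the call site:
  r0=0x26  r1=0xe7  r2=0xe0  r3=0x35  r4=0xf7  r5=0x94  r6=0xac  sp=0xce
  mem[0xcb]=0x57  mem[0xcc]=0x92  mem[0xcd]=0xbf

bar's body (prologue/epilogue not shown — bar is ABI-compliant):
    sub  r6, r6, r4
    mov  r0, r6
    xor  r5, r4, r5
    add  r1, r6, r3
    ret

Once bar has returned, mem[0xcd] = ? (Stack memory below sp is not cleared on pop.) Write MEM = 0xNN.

MEM = 0xe7

prologue: push r1 → mem[0xcd]=0xe7, sp=0xcd
body[0] sub  r6, r6, r4 → r6=0xb5
body[1] mov  r0, r6 → r0=0xb5
body[2] xor  r5, r4, r5 → r5=0x63
body[3] add  r1, r6, r3 → r1=0xea
epilogue: pop r1=0xe7, sp=0xce
prologue pushed ['r1'] at ['0xcd']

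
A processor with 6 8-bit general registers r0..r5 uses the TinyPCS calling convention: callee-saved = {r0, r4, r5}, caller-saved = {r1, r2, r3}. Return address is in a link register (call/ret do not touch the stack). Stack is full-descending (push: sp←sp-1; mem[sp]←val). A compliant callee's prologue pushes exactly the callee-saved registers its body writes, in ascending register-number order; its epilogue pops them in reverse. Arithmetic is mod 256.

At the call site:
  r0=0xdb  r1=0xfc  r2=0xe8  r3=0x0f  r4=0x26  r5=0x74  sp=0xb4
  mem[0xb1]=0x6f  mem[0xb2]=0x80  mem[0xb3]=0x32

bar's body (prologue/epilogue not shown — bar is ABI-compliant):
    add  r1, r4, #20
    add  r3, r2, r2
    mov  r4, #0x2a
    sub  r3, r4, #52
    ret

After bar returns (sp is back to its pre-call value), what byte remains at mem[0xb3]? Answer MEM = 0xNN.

prologue: push r4 -> mem[0xb3]=0x26, sp=0xb3
body[0] add  r1, r4, #20 -> r1=0x3a
body[1] add  r3, r2, r2 -> r3=0xd0
body[2] mov  r4, #0x2a -> r4=0x2a
body[3] sub  r3, r4, #52 -> r3=0xf6
epilogue: pop r4=0x26, sp=0xb4
prologue pushed ['r4'] at ['0xb3']

MEM = 0x26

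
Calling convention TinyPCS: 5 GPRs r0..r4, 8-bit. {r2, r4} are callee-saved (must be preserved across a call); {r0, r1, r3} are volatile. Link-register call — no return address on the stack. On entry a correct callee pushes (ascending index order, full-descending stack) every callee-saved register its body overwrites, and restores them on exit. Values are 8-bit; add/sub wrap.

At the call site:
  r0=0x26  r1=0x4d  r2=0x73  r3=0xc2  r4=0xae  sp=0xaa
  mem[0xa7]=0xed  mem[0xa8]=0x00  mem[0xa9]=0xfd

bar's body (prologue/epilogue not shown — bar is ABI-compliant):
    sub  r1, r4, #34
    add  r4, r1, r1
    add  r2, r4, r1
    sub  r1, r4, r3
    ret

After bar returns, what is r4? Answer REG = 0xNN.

prologue: push r2 → mem[0xa9]=0x73, sp=0xa9
prologue: push r4 → mem[0xa8]=0xae, sp=0xa8
body[0] sub  r1, r4, #34 → r1=0x8c
body[1] add  r4, r1, r1 → r4=0x18
body[2] add  r2, r4, r1 → r2=0xa4
body[3] sub  r1, r4, r3 → r1=0x56
epilogue: pop r4=0xae, sp=0xa9
epilogue: pop r2=0x73, sp=0xaa
r4 is callee-saved → restored

REG = 0xae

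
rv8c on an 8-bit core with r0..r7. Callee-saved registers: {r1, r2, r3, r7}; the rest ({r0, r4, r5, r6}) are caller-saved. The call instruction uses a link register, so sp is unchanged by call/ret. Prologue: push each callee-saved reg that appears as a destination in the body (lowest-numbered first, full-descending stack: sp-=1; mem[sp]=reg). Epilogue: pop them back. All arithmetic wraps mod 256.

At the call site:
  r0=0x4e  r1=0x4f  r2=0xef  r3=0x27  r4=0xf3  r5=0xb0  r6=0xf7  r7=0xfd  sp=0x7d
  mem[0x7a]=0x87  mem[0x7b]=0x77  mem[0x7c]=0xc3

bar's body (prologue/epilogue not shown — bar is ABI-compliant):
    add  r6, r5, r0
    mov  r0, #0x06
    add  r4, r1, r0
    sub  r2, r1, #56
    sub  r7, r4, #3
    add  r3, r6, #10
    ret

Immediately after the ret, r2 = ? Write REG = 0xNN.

prologue: push r2 → mem[0x7c]=0xef, sp=0x7c
prologue: push r3 → mem[0x7b]=0x27, sp=0x7b
prologue: push r7 → mem[0x7a]=0xfd, sp=0x7a
body[0] add  r6, r5, r0 → r6=0xfe
body[1] mov  r0, #0x06 → r0=0x06
body[2] add  r4, r1, r0 → r4=0x55
body[3] sub  r2, r1, #56 → r2=0x17
body[4] sub  r7, r4, #3 → r7=0x52
body[5] add  r3, r6, #10 → r3=0x08
epilogue: pop r7=0xfd, sp=0x7b
epilogue: pop r3=0x27, sp=0x7c
epilogue: pop r2=0xef, sp=0x7d
r2 is callee-saved → restored

REG = 0xef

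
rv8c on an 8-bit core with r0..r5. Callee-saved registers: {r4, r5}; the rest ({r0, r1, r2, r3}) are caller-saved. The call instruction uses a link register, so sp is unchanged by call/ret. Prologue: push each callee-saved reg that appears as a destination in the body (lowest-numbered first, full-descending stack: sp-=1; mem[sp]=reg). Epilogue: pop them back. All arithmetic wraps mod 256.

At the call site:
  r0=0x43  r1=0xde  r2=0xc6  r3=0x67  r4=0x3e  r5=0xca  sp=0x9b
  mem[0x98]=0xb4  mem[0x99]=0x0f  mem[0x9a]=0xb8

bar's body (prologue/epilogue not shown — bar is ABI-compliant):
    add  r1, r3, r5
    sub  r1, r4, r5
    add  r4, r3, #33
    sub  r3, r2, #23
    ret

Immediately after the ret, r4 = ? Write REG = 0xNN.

prologue: push r4 -> mem[0x9a]=0x3e, sp=0x9a
body[0] add  r1, r3, r5 -> r1=0x31
body[1] sub  r1, r4, r5 -> r1=0x74
body[2] add  r4, r3, #33 -> r4=0x88
body[3] sub  r3, r2, #23 -> r3=0xaf
epilogue: pop r4=0x3e, sp=0x9b
r4 is callee-saved -> restored

REG = 0x3e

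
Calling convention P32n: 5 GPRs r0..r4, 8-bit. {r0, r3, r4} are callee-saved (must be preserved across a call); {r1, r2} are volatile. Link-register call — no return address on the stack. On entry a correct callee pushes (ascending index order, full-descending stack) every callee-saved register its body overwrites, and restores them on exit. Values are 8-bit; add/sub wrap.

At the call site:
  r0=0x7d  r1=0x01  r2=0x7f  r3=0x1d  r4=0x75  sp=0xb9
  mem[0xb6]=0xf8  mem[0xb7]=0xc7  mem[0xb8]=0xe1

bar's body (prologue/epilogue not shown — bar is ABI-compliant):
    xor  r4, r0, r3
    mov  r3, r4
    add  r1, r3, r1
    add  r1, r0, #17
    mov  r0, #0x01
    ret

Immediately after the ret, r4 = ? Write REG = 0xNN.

prologue: push r0 -> mem[0xb8]=0x7d, sp=0xb8
prologue: push r3 -> mem[0xb7]=0x1d, sp=0xb7
prologue: push r4 -> mem[0xb6]=0x75, sp=0xb6
body[0] xor  r4, r0, r3 -> r4=0x60
body[1] mov  r3, r4 -> r3=0x60
body[2] add  r1, r3, r1 -> r1=0x61
body[3] add  r1, r0, #17 -> r1=0x8e
body[4] mov  r0, #0x01 -> r0=0x01
epilogue: pop r4=0x75, sp=0xb7
epilogue: pop r3=0x1d, sp=0xb8
epilogue: pop r0=0x7d, sp=0xb9
r4 is callee-saved -> restored

REG = 0x75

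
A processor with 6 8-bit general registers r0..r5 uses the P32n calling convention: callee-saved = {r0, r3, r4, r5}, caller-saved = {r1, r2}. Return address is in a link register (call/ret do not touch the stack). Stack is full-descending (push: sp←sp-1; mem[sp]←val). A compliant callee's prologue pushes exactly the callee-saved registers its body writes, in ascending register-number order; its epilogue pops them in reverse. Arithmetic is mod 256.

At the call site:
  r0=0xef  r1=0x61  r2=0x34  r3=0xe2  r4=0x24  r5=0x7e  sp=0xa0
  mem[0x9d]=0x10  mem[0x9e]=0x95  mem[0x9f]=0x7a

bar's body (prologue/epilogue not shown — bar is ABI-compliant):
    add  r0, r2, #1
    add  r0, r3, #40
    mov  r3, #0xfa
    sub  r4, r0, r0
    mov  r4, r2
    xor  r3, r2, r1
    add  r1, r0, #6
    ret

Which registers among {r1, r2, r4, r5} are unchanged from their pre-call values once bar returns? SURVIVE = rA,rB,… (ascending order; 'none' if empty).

prologue: push r0 -> mem[0x9f]=0xef, sp=0x9f
prologue: push r3 -> mem[0x9e]=0xe2, sp=0x9e
prologue: push r4 -> mem[0x9d]=0x24, sp=0x9d
body[0] add  r0, r2, #1 -> r0=0x35
body[1] add  r0, r3, #40 -> r0=0x0a
body[2] mov  r3, #0xfa -> r3=0xfa
body[3] sub  r4, r0, r0 -> r4=0x00
body[4] mov  r4, r2 -> r4=0x34
body[5] xor  r3, r2, r1 -> r3=0x55
body[6] add  r1, r0, #6 -> r1=0x10
epilogue: pop r4=0x24, sp=0x9e
epilogue: pop r3=0xe2, sp=0x9f
epilogue: pop r0=0xef, sp=0xa0
r1: caller-saved, written=True
r2: caller-saved, written=False
r4: callee-saved, written=True
r5: callee-saved, written=False

SURVIVE = r2,r4,r5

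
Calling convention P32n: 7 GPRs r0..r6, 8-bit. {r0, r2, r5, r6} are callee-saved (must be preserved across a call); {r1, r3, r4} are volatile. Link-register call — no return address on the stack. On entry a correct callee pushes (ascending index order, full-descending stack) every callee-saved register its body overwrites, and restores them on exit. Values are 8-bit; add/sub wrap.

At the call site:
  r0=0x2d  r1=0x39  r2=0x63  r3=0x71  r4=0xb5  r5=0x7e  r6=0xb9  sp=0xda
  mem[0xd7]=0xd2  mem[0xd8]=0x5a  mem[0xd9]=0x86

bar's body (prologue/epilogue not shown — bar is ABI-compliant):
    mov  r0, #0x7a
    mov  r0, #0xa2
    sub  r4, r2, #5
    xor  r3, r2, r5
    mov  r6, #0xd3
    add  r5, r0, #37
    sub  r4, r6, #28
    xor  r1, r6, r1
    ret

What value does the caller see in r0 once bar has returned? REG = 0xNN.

REG = 0x2d

prologue: push r0 → mem[0xd9]=0x2d, sp=0xd9
prologue: push r5 → mem[0xd8]=0x7e, sp=0xd8
prologue: push r6 → mem[0xd7]=0xb9, sp=0xd7
body[0] mov  r0, #0x7a → r0=0x7a
body[1] mov  r0, #0xa2 → r0=0xa2
body[2] sub  r4, r2, #5 → r4=0x5e
body[3] xor  r3, r2, r5 → r3=0x1d
body[4] mov  r6, #0xd3 → r6=0xd3
body[5] add  r5, r0, #37 → r5=0xc7
body[6] sub  r4, r6, #28 → r4=0xb7
body[7] xor  r1, r6, r1 → r1=0xea
epilogue: pop r6=0xb9, sp=0xd8
epilogue: pop r5=0x7e, sp=0xd9
epilogue: pop r0=0x2d, sp=0xda
r0 is callee-saved → restored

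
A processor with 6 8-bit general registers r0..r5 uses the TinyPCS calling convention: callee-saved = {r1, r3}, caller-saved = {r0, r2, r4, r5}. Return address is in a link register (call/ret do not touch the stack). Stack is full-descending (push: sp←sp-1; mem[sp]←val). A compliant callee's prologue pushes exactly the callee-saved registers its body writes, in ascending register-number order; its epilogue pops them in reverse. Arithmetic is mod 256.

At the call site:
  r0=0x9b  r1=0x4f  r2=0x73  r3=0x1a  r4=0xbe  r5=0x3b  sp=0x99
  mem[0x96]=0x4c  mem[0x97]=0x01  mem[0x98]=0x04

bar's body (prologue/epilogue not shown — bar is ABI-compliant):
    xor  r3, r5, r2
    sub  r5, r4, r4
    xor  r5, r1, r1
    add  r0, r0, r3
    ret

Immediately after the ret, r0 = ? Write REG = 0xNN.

REG = 0xe3

prologue: push r3 -> mem[0x98]=0x1a, sp=0x98
body[0] xor  r3, r5, r2 -> r3=0x48
body[1] sub  r5, r4, r4 -> r5=0x00
body[2] xor  r5, r1, r1 -> r5=0x00
body[3] add  r0, r0, r3 -> r0=0xe3
epilogue: pop r3=0x1a, sp=0x99
r0 is caller-saved -> body value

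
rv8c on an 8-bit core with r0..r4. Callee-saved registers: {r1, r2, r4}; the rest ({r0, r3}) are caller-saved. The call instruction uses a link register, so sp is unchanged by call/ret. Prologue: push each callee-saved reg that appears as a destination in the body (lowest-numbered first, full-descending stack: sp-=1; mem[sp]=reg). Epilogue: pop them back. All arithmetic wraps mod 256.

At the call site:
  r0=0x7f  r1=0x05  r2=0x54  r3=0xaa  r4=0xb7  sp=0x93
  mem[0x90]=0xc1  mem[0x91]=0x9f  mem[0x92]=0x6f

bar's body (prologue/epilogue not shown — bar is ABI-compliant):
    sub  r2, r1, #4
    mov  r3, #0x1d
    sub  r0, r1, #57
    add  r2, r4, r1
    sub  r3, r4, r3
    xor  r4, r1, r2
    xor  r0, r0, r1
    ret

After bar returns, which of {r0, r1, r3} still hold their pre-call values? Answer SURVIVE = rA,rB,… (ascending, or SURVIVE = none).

SURVIVE = r1

prologue: push r2 → mem[0x92]=0x54, sp=0x92
prologue: push r4 → mem[0x91]=0xb7, sp=0x91
body[0] sub  r2, r1, #4 → r2=0x01
body[1] mov  r3, #0x1d → r3=0x1d
body[2] sub  r0, r1, #57 → r0=0xcc
body[3] add  r2, r4, r1 → r2=0xbc
body[4] sub  r3, r4, r3 → r3=0x9a
body[5] xor  r4, r1, r2 → r4=0xb9
body[6] xor  r0, r0, r1 → r0=0xc9
epilogue: pop r4=0xb7, sp=0x92
epilogue: pop r2=0x54, sp=0x93
r0: caller-saved, written=True
r1: callee-saved, written=False
r3: caller-saved, written=True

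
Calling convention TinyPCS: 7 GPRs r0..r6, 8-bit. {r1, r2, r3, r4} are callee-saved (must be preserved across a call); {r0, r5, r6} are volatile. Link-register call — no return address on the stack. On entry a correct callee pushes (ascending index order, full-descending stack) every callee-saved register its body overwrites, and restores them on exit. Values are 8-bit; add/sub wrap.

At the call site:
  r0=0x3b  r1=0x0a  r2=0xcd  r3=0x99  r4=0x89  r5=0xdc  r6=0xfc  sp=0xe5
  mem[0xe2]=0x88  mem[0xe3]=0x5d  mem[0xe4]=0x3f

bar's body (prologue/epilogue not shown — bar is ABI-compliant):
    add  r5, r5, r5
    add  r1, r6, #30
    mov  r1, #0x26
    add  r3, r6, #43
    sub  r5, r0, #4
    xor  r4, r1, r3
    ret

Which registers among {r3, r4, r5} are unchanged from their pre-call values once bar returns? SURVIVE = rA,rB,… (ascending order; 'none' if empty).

prologue: push r1 → mem[0xe4]=0x0a, sp=0xe4
prologue: push r3 → mem[0xe3]=0x99, sp=0xe3
prologue: push r4 → mem[0xe2]=0x89, sp=0xe2
body[0] add  r5, r5, r5 → r5=0xb8
body[1] add  r1, r6, #30 → r1=0x1a
body[2] mov  r1, #0x26 → r1=0x26
body[3] add  r3, r6, #43 → r3=0x27
body[4] sub  r5, r0, #4 → r5=0x37
body[5] xor  r4, r1, r3 → r4=0x01
epilogue: pop r4=0x89, sp=0xe3
epilogue: pop r3=0x99, sp=0xe4
epilogue: pop r1=0x0a, sp=0xe5
r3: callee-saved, written=True
r4: callee-saved, written=True
r5: caller-saved, written=True

SURVIVE = r3,r4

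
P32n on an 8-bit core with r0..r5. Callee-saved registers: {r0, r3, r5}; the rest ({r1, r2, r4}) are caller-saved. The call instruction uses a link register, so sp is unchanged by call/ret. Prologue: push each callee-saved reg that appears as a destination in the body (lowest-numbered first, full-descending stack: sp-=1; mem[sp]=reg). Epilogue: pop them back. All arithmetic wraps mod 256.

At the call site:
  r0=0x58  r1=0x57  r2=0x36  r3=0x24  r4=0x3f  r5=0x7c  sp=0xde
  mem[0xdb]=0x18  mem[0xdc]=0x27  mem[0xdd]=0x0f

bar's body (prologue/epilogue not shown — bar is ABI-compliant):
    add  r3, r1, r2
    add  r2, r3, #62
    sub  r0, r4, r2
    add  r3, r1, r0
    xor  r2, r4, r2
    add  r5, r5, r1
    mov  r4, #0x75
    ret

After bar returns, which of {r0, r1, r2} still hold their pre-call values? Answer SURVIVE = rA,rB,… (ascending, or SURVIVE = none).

prologue: push r0 → mem[0xdd]=0x58, sp=0xdd
prologue: push r3 → mem[0xdc]=0x24, sp=0xdc
prologue: push r5 → mem[0xdb]=0x7c, sp=0xdb
body[0] add  r3, r1, r2 → r3=0x8d
body[1] add  r2, r3, #62 → r2=0xcb
body[2] sub  r0, r4, r2 → r0=0x74
body[3] add  r3, r1, r0 → r3=0xcb
body[4] xor  r2, r4, r2 → r2=0xf4
body[5] add  r5, r5, r1 → r5=0xd3
body[6] mov  r4, #0x75 → r4=0x75
epilogue: pop r5=0x7c, sp=0xdc
epilogue: pop r3=0x24, sp=0xdd
epilogue: pop r0=0x58, sp=0xde
r0: callee-saved, written=True
r1: caller-saved, written=False
r2: caller-saved, written=True

SURVIVE = r0,r1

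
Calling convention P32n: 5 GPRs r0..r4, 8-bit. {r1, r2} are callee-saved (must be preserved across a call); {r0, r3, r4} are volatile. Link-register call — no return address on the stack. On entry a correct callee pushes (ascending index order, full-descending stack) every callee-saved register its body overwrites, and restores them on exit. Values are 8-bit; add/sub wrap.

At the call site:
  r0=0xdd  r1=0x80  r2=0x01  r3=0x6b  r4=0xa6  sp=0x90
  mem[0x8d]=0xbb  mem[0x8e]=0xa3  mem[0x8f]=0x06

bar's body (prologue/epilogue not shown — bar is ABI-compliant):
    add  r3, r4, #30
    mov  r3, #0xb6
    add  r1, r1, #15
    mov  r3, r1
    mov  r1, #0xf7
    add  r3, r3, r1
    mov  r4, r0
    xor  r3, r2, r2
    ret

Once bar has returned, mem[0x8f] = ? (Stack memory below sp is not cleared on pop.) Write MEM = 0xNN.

MEM = 0x80

prologue: push r1 -> mem[0x8f]=0x80, sp=0x8f
body[0] add  r3, r4, #30 -> r3=0xc4
body[1] mov  r3, #0xb6 -> r3=0xb6
body[2] add  r1, r1, #15 -> r1=0x8f
body[3] mov  r3, r1 -> r3=0x8f
body[4] mov  r1, #0xf7 -> r1=0xf7
body[5] add  r3, r3, r1 -> r3=0x86
body[6] mov  r4, r0 -> r4=0xdd
body[7] xor  r3, r2, r2 -> r3=0x00
epilogue: pop r1=0x80, sp=0x90
prologue pushed ['r1'] at ['0x8f']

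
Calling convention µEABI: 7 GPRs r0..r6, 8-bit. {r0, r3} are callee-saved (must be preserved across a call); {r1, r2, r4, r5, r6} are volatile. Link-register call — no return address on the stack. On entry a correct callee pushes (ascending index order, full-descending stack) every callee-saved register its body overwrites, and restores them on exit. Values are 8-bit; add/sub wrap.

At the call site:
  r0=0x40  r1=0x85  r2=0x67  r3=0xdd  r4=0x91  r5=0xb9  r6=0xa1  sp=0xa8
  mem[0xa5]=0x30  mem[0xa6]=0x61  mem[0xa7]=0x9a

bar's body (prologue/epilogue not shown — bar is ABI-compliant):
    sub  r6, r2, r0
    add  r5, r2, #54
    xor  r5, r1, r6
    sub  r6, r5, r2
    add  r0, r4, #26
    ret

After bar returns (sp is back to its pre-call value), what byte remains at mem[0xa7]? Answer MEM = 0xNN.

MEM = 0x40

prologue: push r0 -> mem[0xa7]=0x40, sp=0xa7
body[0] sub  r6, r2, r0 -> r6=0x27
body[1] add  r5, r2, #54 -> r5=0x9d
body[2] xor  r5, r1, r6 -> r5=0xa2
body[3] sub  r6, r5, r2 -> r6=0x3b
body[4] add  r0, r4, #26 -> r0=0xab
epilogue: pop r0=0x40, sp=0xa8
prologue pushed ['r0'] at ['0xa7']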